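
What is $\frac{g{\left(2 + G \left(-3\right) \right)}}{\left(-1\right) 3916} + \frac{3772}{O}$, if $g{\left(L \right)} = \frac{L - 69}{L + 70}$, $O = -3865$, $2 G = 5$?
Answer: $- \frac{1904902723}{1952458860} \approx -0.97564$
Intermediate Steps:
$G = \frac{5}{2}$ ($G = \frac{1}{2} \cdot 5 = \frac{5}{2} \approx 2.5$)
$g{\left(L \right)} = \frac{-69 + L}{70 + L}$
$\frac{g{\left(2 + G \left(-3\right) \right)}}{\left(-1\right) 3916} + \frac{3772}{O} = \frac{\frac{1}{70 + \left(2 + \frac{5}{2} \left(-3\right)\right)} \left(-69 + \left(2 + \frac{5}{2} \left(-3\right)\right)\right)}{\left(-1\right) 3916} + \frac{3772}{-3865} = \frac{\frac{1}{70 + \left(2 - \frac{15}{2}\right)} \left(-69 + \left(2 - \frac{15}{2}\right)\right)}{-3916} + 3772 \left(- \frac{1}{3865}\right) = \frac{-69 - \frac{11}{2}}{70 - \frac{11}{2}} \left(- \frac{1}{3916}\right) - \frac{3772}{3865} = \frac{1}{\frac{129}{2}} \left(- \frac{149}{2}\right) \left(- \frac{1}{3916}\right) - \frac{3772}{3865} = \frac{2}{129} \left(- \frac{149}{2}\right) \left(- \frac{1}{3916}\right) - \frac{3772}{3865} = \left(- \frac{149}{129}\right) \left(- \frac{1}{3916}\right) - \frac{3772}{3865} = \frac{149}{505164} - \frac{3772}{3865} = - \frac{1904902723}{1952458860}$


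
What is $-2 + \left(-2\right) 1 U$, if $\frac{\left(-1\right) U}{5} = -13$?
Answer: $-132$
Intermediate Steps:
$U = 65$ ($U = \left(-5\right) \left(-13\right) = 65$)
$-2 + \left(-2\right) 1 U = -2 + \left(-2\right) 1 \cdot 65 = -2 - 130 = -132$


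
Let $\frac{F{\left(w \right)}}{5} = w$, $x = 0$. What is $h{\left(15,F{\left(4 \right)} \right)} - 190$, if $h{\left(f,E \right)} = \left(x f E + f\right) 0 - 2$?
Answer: $-192$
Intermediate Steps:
$F{\left(w \right)} = 5 w$
$h{\left(f,E \right)} = -2$ ($h{\left(f,E \right)} = \left(0 f E + f\right) 0 - 2 = \left(0 E + f\right) 0 - 2 = \left(0 + f\right) 0 - 2 = f 0 - 2 = 0 - 2 = -2$)
$h{\left(15,F{\left(4 \right)} \right)} - 190 = -2 - 190 = -192$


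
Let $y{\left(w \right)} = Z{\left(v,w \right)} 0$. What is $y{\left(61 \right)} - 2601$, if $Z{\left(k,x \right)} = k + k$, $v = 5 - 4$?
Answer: $-2601$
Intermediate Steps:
$v = 1$
$Z{\left(k,x \right)} = 2 k$
$y{\left(w \right)} = 0$ ($y{\left(w \right)} = 2 \cdot 1 \cdot 0 = 2 \cdot 0 = 0$)
$y{\left(61 \right)} - 2601 = 0 - 2601 = -2601$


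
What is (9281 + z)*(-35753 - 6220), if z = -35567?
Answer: 1103302278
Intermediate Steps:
(9281 + z)*(-35753 - 6220) = (9281 - 35567)*(-35753 - 6220) = -26286*(-41973) = 1103302278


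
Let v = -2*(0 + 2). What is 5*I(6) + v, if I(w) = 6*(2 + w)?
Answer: 236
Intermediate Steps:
I(w) = 12 + 6*w
v = -4 (v = -2*2 = -4)
5*I(6) + v = 5*(12 + 6*6) - 4 = 5*(12 + 36) - 4 = 5*48 - 4 = 240 - 4 = 236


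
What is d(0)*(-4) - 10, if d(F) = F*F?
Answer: -10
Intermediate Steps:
d(F) = F²
d(0)*(-4) - 10 = 0²*(-4) - 10 = 0*(-4) - 10 = 0 - 10 = -10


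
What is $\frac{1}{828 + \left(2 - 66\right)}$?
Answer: $\frac{1}{764} \approx 0.0013089$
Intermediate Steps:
$\frac{1}{828 + \left(2 - 66\right)} = \frac{1}{828 - 64} = \frac{1}{764}$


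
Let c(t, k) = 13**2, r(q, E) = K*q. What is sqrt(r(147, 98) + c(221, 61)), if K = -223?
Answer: 2*I*sqrt(8153) ≈ 180.59*I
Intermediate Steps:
r(q, E) = -223*q
c(t, k) = 169
sqrt(r(147, 98) + c(221, 61)) = sqrt(-223*147 + 169) = sqrt(-32781 + 169) = sqrt(-32612) = 2*I*sqrt(8153)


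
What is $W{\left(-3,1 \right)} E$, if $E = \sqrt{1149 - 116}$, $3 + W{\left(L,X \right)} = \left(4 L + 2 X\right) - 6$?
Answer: $- 19 \sqrt{1033} \approx -610.67$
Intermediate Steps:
$W{\left(L,X \right)} = -9 + 2 X + 4 L$ ($W{\left(L,X \right)} = -3 - \left(6 - 4 L - 2 X\right) = -3 + \left(-6 + 2 X + 4 L\right) = -9 + 2 X + 4 L$)
$E = \sqrt{1033}$ ($E = \sqrt{1149 - 116} = \sqrt{1033} \approx 32.14$)
$W{\left(-3,1 \right)} E = \left(-9 + 2 \cdot 1 + 4 \left(-3\right)\right) \sqrt{1033} = \left(-9 + 2 - 12\right) \sqrt{1033} = - 19 \sqrt{1033}$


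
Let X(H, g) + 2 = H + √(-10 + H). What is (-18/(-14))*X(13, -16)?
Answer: 99/7 + 9*√3/7 ≈ 16.370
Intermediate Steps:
X(H, g) = -2 + H + √(-10 + H) (X(H, g) = -2 + (H + √(-10 + H)) = -2 + H + √(-10 + H))
(-18/(-14))*X(13, -16) = (-18/(-14))*(-2 + 13 + √(-10 + 13)) = (-18*(-1/14))*(-2 + 13 + √3) = 9*(11 + √3)/7 = 99/7 + 9*√3/7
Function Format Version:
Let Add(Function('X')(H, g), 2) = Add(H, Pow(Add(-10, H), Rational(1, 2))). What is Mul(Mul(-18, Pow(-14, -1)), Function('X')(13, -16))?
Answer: Add(Rational(99, 7), Mul(Rational(9, 7), Pow(3, Rational(1, 2)))) ≈ 16.370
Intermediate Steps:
Function('X')(H, g) = Add(-2, H, Pow(Add(-10, H), Rational(1, 2))) (Function('X')(H, g) = Add(-2, Add(H, Pow(Add(-10, H), Rational(1, 2)))) = Add(-2, H, Pow(Add(-10, H), Rational(1, 2))))
Mul(Mul(-18, Pow(-14, -1)), Function('X')(13, -16)) = Mul(Mul(-18, Pow(-14, -1)), Add(-2, 13, Pow(Add(-10, 13), Rational(1, 2)))) = Mul(Mul(-18, Rational(-1, 14)), Add(-2, 13, Pow(3, Rational(1, 2)))) = Mul(Rational(9, 7), Add(11, Pow(3, Rational(1, 2)))) = Add(Rational(99, 7), Mul(Rational(9, 7), Pow(3, Rational(1, 2))))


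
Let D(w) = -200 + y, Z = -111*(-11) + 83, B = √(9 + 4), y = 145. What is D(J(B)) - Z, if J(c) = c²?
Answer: -1359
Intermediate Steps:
B = √13 ≈ 3.6056
Z = 1304 (Z = 1221 + 83 = 1304)
D(w) = -55 (D(w) = -200 + 145 = -55)
D(J(B)) - Z = -55 - 1*1304 = -55 - 1304 = -1359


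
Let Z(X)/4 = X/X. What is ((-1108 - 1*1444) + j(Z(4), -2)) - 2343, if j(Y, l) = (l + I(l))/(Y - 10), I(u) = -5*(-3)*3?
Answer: -29413/6 ≈ -4902.2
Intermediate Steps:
I(u) = 45 (I(u) = 15*3 = 45)
Z(X) = 4 (Z(X) = 4*(X/X) = 4*1 = 4)
j(Y, l) = (45 + l)/(-10 + Y) (j(Y, l) = (l + 45)/(Y - 10) = (45 + l)/(-10 + Y))
((-1108 - 1*1444) + j(Z(4), -2)) - 2343 = ((-1108 - 1*1444) + (45 - 2)/(-10 + 4)) - 2343 = ((-1108 - 1444) + 43/(-6)) - 2343 = (-2552 - 1/6*43) - 2343 = (-2552 - 43/6) - 2343 = -15355/6 - 2343 = -29413/6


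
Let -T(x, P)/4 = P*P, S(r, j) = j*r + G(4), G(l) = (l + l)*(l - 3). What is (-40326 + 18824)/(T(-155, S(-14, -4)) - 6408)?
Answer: 10751/11396 ≈ 0.94340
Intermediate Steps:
G(l) = 2*l*(-3 + l) (G(l) = (2*l)*(-3 + l) = 2*l*(-3 + l))
S(r, j) = 8 + j*r (S(r, j) = j*r + 2*4*(-3 + 4) = j*r + 2*4*1 = j*r + 8 = 8 + j*r)
T(x, P) = -4*P² (T(x, P) = -4*P*P = -4*P²)
(-40326 + 18824)/(T(-155, S(-14, -4)) - 6408) = (-40326 + 18824)/(-4*(8 - 4*(-14))² - 6408) = -21502/(-4*(8 + 56)² - 6408) = -21502/(-4*64² - 6408) = -21502/(-4*4096 - 6408) = -21502/(-16384 - 6408) = -21502/(-22792) = -21502*(-1/22792) = 10751/11396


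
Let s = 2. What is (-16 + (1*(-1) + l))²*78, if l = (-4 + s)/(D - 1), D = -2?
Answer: 62426/3 ≈ 20809.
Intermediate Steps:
l = ⅔ (l = (-4 + 2)/(-2 - 1) = -2/(-3) = -2*(-⅓) = ⅔ ≈ 0.66667)
(-16 + (1*(-1) + l))²*78 = (-16 + (1*(-1) + ⅔))²*78 = (-16 + (-1 + ⅔))²*78 = (-16 - ⅓)²*78 = (-49/3)²*78 = (2401/9)*78 = 62426/3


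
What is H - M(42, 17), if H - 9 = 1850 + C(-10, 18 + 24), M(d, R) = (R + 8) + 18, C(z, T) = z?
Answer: 1806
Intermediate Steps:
M(d, R) = 26 + R (M(d, R) = (8 + R) + 18 = 26 + R)
H = 1849 (H = 9 + (1850 - 10) = 9 + 1840 = 1849)
H - M(42, 17) = 1849 - (26 + 17) = 1849 - 1*43 = 1849 - 43 = 1806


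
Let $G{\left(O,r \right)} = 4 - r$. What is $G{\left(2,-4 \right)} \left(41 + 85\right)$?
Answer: $1008$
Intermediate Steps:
$G{\left(2,-4 \right)} \left(41 + 85\right) = \left(4 - -4\right) \left(41 + 85\right) = \left(4 + 4\right) 126 = 8 \cdot 126 = 1008$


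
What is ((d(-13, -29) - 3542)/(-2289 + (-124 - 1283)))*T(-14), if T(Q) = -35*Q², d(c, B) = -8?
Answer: -434875/66 ≈ -6589.0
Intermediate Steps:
((d(-13, -29) - 3542)/(-2289 + (-124 - 1283)))*T(-14) = ((-8 - 3542)/(-2289 + (-124 - 1283)))*(-35*(-14)²) = (-3550/(-2289 - 1407))*(-35*196) = -3550/(-3696)*(-6860) = -3550*(-1/3696)*(-6860) = (1775/1848)*(-6860) = -434875/66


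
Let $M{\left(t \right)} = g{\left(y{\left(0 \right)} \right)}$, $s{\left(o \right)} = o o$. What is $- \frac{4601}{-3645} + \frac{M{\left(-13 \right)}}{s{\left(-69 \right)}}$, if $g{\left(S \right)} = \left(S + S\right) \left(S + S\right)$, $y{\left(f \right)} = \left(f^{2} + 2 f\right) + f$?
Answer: $\frac{4601}{3645} \approx 1.2623$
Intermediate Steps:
$s{\left(o \right)} = o^{2}$
$y{\left(f \right)} = f^{2} + 3 f$
$g{\left(S \right)} = 4 S^{2}$ ($g{\left(S \right)} = 2 S 2 S = 4 S^{2}$)
$M{\left(t \right)} = 0$ ($M{\left(t \right)} = 4 \left(0 \left(3 + 0\right)\right)^{2} = 4 \left(0 \cdot 3\right)^{2} = 4 \cdot 0^{2} = 4 \cdot 0 = 0$)
$- \frac{4601}{-3645} + \frac{M{\left(-13 \right)}}{s{\left(-69 \right)}} = - \frac{4601}{-3645} + \frac{0}{\left(-69\right)^{2}} = \left(-4601\right) \left(- \frac{1}{3645}\right) + \frac{0}{4761} = \frac{4601}{3645} + 0 \cdot \frac{1}{4761} = \frac{4601}{3645} + 0 = \frac{4601}{3645}$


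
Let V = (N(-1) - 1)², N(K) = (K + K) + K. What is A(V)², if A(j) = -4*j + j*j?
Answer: 36864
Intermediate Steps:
N(K) = 3*K (N(K) = 2*K + K = 3*K)
V = 16 (V = (3*(-1) - 1)² = (-3 - 1)² = (-4)² = 16)
A(j) = j² - 4*j (A(j) = -4*j + j² = j² - 4*j)
A(V)² = (16*(-4 + 16))² = (16*12)² = 192² = 36864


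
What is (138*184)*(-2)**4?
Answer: 406272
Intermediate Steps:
(138*184)*(-2)**4 = 25392*16 = 406272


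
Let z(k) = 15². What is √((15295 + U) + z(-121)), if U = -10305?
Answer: √5215 ≈ 72.215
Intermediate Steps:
z(k) = 225
√((15295 + U) + z(-121)) = √((15295 - 10305) + 225) = √(4990 + 225) = √5215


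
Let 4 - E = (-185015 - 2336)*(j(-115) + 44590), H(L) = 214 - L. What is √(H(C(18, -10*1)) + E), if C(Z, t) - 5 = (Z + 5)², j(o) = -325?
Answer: √8293091699 ≈ 91066.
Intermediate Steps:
C(Z, t) = 5 + (5 + Z)² (C(Z, t) = 5 + (Z + 5)² = 5 + (5 + Z)²)
E = 8293092019 (E = 4 - (-185015 - 2336)*(-325 + 44590) = 4 - (-187351)*44265 = 4 - 1*(-8293092015) = 4 + 8293092015 = 8293092019)
√(H(C(18, -10*1)) + E) = √((214 - (5 + (5 + 18)²)) + 8293092019) = √((214 - (5 + 23²)) + 8293092019) = √((214 - (5 + 529)) + 8293092019) = √((214 - 1*534) + 8293092019) = √((214 - 534) + 8293092019) = √(-320 + 8293092019) = √8293091699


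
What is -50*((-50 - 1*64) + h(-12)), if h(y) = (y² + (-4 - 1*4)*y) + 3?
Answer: -6450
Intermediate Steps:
h(y) = 3 + y² - 8*y (h(y) = (y² + (-4 - 4)*y) + 3 = (y² - 8*y) + 3 = 3 + y² - 8*y)
-50*((-50 - 1*64) + h(-12)) = -50*((-50 - 1*64) + (3 + (-12)² - 8*(-12))) = -50*((-50 - 64) + (3 + 144 + 96)) = -50*(-114 + 243) = -50*129 = -6450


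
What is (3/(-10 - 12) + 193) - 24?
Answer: 3715/22 ≈ 168.86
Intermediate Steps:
(3/(-10 - 12) + 193) - 24 = (3/(-22) + 193) - 24 = (-1/22*3 + 193) - 24 = (-3/22 + 193) - 24 = 4243/22 - 24 = 3715/22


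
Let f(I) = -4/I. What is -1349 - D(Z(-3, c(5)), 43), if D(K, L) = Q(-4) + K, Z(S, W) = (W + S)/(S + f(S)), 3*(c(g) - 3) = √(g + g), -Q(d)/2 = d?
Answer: -1357 + √10/5 ≈ -1356.4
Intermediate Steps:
Q(d) = -2*d
c(g) = 3 + √2*√g/3 (c(g) = 3 + √(g + g)/3 = 3 + √(2*g)/3 = 3 + (√2*√g)/3 = 3 + √2*√g/3)
Z(S, W) = (S + W)/(S - 4/S) (Z(S, W) = (W + S)/(S - 4/S) = (S + W)/(S - 4/S))
D(K, L) = 8 + K (D(K, L) = -2*(-4) + K = 8 + K)
-1349 - D(Z(-3, c(5)), 43) = -1349 - (8 - 3*(-3 + (3 + √2*√5/3))/(-4 + (-3)²)) = -1349 - (8 - 3*(-3 + (3 + √10/3))/(-4 + 9)) = -1349 - (8 - 3*√10/3/5) = -1349 - (8 - 3*⅕*√10/3) = -1349 - (8 - √10/5) = -1349 + (-8 + √10/5) = -1357 + √10/5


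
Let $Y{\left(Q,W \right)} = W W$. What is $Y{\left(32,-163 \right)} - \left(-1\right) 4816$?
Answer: $31385$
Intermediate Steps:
$Y{\left(Q,W \right)} = W^{2}$
$Y{\left(32,-163 \right)} - \left(-1\right) 4816 = \left(-163\right)^{2} - \left(-1\right) 4816 = 26569 - -4816 = 26569 + 4816 = 31385$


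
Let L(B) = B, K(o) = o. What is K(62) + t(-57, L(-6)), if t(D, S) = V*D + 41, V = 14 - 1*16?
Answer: 217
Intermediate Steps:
V = -2 (V = 14 - 16 = -2)
t(D, S) = 41 - 2*D (t(D, S) = -2*D + 41 = 41 - 2*D)
K(62) + t(-57, L(-6)) = 62 + (41 - 2*(-57)) = 62 + (41 + 114) = 62 + 155 = 217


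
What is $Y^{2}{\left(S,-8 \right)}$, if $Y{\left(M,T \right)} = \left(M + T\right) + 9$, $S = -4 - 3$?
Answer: $36$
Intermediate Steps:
$S = -7$
$Y{\left(M,T \right)} = 9 + M + T$
$Y^{2}{\left(S,-8 \right)} = \left(9 - 7 - 8\right)^{2} = \left(-6\right)^{2} = 36$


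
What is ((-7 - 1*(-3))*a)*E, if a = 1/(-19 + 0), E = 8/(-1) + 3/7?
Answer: -212/133 ≈ -1.5940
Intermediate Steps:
E = -53/7 (E = 8*(-1) + 3*(⅐) = -8 + 3/7 = -53/7 ≈ -7.5714)
a = -1/19 (a = 1/(-19) = -1/19 ≈ -0.052632)
((-7 - 1*(-3))*a)*E = ((-7 - 1*(-3))*(-1/19))*(-53/7) = ((-7 + 3)*(-1/19))*(-53/7) = -4*(-1/19)*(-53/7) = (4/19)*(-53/7) = -212/133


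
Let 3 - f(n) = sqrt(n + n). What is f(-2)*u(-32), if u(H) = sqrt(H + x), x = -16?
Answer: sqrt(3)*(8 + 12*I) ≈ 13.856 + 20.785*I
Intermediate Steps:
u(H) = sqrt(-16 + H) (u(H) = sqrt(H - 16) = sqrt(-16 + H))
f(n) = 3 - sqrt(2)*sqrt(n) (f(n) = 3 - sqrt(n + n) = 3 - sqrt(2*n) = 3 - sqrt(2)*sqrt(n))
f(-2)*u(-32) = (3 - sqrt(2)*sqrt(-2))*sqrt(-16 - 32) = (3 - sqrt(2)*I*sqrt(2))*sqrt(-48) = (3 - 2*I)*(4*I*sqrt(3)) = 4*I*sqrt(3)*(3 - 2*I)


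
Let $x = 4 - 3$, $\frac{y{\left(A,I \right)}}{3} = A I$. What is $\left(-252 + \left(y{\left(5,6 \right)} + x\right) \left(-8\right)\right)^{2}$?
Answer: $960400$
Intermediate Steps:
$y{\left(A,I \right)} = 3 A I$
$x = 1$ ($x = 4 - 3 = 1$)
$\left(-252 + \left(y{\left(5,6 \right)} + x\right) \left(-8\right)\right)^{2} = \left(-252 + \left(3 \cdot 5 \cdot 6 + 1\right) \left(-8\right)\right)^{2} = \left(-252 + \left(90 + 1\right) \left(-8\right)\right)^{2} = \left(-252 + 91 \left(-8\right)\right)^{2} = \left(-252 - 728\right)^{2} = \left(-980\right)^{2} = 960400$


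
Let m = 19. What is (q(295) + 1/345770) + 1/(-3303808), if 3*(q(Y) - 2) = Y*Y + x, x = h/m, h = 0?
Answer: 102074468496151/3518555520 ≈ 29010.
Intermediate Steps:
x = 0 (x = 0/19 = 0*(1/19) = 0)
q(Y) = 2 + Y²/3 (q(Y) = 2 + (Y*Y + 0)/3 = 2 + (Y² + 0)/3 = 2 + Y²/3)
(q(295) + 1/345770) + 1/(-3303808) = ((2 + (⅓)*295²) + 1/345770) + 1/(-3303808) = ((2 + (⅓)*87025) + 1/345770) - 1/3303808 = ((2 + 87025/3) + 1/345770) - 1/3303808 = (87031/3 + 1/345770) - 1/3303808 = 30092708873/1037310 - 1/3303808 = 102074468496151/3518555520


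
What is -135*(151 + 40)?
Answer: -25785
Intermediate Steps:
-135*(151 + 40) = -135*191 = -25785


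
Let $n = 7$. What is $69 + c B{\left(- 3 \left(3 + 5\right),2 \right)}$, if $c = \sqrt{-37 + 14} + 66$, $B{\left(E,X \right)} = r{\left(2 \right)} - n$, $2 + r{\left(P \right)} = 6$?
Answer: $-129 - 3 i \sqrt{23} \approx -129.0 - 14.387 i$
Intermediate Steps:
$r{\left(P \right)} = 4$ ($r{\left(P \right)} = -2 + 6 = 4$)
$B{\left(E,X \right)} = -3$ ($B{\left(E,X \right)} = 4 - 7 = -3$)
$c = 66 + i \sqrt{23}$ ($c = \sqrt{-23} + 66 = i \sqrt{23} + 66 = 66 + i \sqrt{23} \approx 66.0 + 4.7958 i$)
$69 + c B{\left(- 3 \left(3 + 5\right),2 \right)} = 69 + \left(66 + i \sqrt{23}\right) \left(-3\right) = 69 - \left(198 + 3 i \sqrt{23}\right) = -129 - 3 i \sqrt{23}$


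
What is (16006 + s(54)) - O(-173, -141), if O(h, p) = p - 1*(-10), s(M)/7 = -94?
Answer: 15479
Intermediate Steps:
s(M) = -658 (s(M) = 7*(-94) = -658)
O(h, p) = 10 + p (O(h, p) = p + 10 = 10 + p)
(16006 + s(54)) - O(-173, -141) = (16006 - 658) - (10 - 141) = 15348 - 1*(-131) = 15348 + 131 = 15479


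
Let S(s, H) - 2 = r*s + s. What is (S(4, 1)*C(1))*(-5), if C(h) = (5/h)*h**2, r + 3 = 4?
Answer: -250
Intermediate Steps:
r = 1 (r = -3 + 4 = 1)
S(s, H) = 2 + 2*s (S(s, H) = 2 + (1*s + s) = 2 + (s + s) = 2 + 2*s)
C(h) = 5*h
(S(4, 1)*C(1))*(-5) = ((2 + 2*4)*(5*1))*(-5) = ((2 + 8)*5)*(-5) = (10*5)*(-5) = 50*(-5) = -250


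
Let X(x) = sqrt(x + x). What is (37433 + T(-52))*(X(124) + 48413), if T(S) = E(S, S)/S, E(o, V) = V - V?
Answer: 1812243829 + 74866*sqrt(62) ≈ 1.8128e+9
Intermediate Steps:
X(x) = sqrt(2)*sqrt(x) (X(x) = sqrt(2*x) = sqrt(2)*sqrt(x))
E(o, V) = 0
T(S) = 0 (T(S) = 0/S = 0)
(37433 + T(-52))*(X(124) + 48413) = (37433 + 0)*(sqrt(2)*sqrt(124) + 48413) = 37433*(sqrt(2)*(2*sqrt(31)) + 48413) = 37433*(2*sqrt(62) + 48413) = 37433*(48413 + 2*sqrt(62)) = 1812243829 + 74866*sqrt(62)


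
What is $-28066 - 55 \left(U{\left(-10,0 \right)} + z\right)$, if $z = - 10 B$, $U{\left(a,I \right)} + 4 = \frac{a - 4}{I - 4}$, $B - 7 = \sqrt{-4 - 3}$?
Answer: $- \frac{48377}{2} + 550 i \sqrt{7} \approx -24189.0 + 1455.2 i$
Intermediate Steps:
$B = 7 + i \sqrt{7}$ ($B = 7 + \sqrt{-4 - 3} = 7 + \sqrt{-7} = 7 + i \sqrt{7} \approx 7.0 + 2.6458 i$)
$U{\left(a,I \right)} = -4 + \frac{-4 + a}{-4 + I}$ ($U{\left(a,I \right)} = -4 + \frac{a - 4}{I - 4} = -4 + \frac{-4 + a}{-4 + I}$)
$z = -70 - 10 i \sqrt{7}$ ($z = - 10 \left(7 + i \sqrt{7}\right) = -70 - 10 i \sqrt{7} \approx -70.0 - 26.458 i$)
$-28066 - 55 \left(U{\left(-10,0 \right)} + z\right) = -28066 - 55 \left(\frac{12 - 10 - 0}{-4 + 0} - \left(70 + 10 i \sqrt{7}\right)\right) = -28066 - 55 \left(\frac{12 - 10 + 0}{-4} - \left(70 + 10 i \sqrt{7}\right)\right) = -28066 - 55 \left(\left(- \frac{1}{4}\right) 2 - \left(70 + 10 i \sqrt{7}\right)\right) = -28066 - 55 \left(- \frac{1}{2} - \left(70 + 10 i \sqrt{7}\right)\right) = -28066 - 55 \left(- \frac{141}{2} - 10 i \sqrt{7}\right) = -28066 + \left(\frac{7755}{2} + 550 i \sqrt{7}\right) = - \frac{48377}{2} + 550 i \sqrt{7}$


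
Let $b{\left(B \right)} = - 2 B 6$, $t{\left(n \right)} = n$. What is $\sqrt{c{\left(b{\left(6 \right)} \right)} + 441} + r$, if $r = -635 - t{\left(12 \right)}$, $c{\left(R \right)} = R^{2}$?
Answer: $-572$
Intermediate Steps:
$b{\left(B \right)} = - 12 B$
$r = -647$ ($r = -635 - 12 = -647$)
$\sqrt{c{\left(b{\left(6 \right)} \right)} + 441} + r = \sqrt{\left(\left(-12\right) 6\right)^{2} + 441} - 647 = \sqrt{\left(-72\right)^{2} + 441} - 647 = \sqrt{5184 + 441} - 647 = \sqrt{5625} - 647 = 75 - 647 = -572$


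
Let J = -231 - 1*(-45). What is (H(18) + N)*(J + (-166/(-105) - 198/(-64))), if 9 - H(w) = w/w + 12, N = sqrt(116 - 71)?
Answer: 609253/840 - 609253*sqrt(5)/1120 ≈ -491.07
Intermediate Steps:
N = 3*sqrt(5) (N = sqrt(45) = 3*sqrt(5) ≈ 6.7082)
H(w) = -4 (H(w) = 9 - (w/w + 12) = 9 - (1 + 12) = 9 - 1*13 = 9 - 13 = -4)
J = -186 (J = -231 + 45 = -186)
(H(18) + N)*(J + (-166/(-105) - 198/(-64))) = (-4 + 3*sqrt(5))*(-186 + (-166/(-105) - 198/(-64))) = (-4 + 3*sqrt(5))*(-186 + (-166*(-1/105) - 198*(-1/64))) = (-4 + 3*sqrt(5))*(-186 + (166/105 + 99/32)) = (-4 + 3*sqrt(5))*(-186 + 15707/3360) = (-4 + 3*sqrt(5))*(-609253/3360) = 609253/840 - 609253*sqrt(5)/1120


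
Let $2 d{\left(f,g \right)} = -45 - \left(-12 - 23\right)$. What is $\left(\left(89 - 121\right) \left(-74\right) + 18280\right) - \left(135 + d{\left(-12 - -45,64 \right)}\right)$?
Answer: $20518$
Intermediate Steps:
$d{\left(f,g \right)} = -5$ ($d{\left(f,g \right)} = \frac{-45 - \left(-12 - 23\right)}{2} = \frac{-45 - -35}{2} = \frac{-45 + 35}{2} = \frac{1}{2} \left(-10\right) = -5$)
$\left(\left(89 - 121\right) \left(-74\right) + 18280\right) - \left(135 + d{\left(-12 - -45,64 \right)}\right) = \left(\left(89 - 121\right) \left(-74\right) + 18280\right) - 130 = \left(\left(-32\right) \left(-74\right) + 18280\right) + \left(-135 + 5\right) = \left(2368 + 18280\right) - 130 = 20648 - 130 = 20518$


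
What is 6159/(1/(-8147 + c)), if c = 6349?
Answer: -11073882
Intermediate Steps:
6159/(1/(-8147 + c)) = 6159/(1/(-8147 + 6349)) = 6159/(1/(-1798)) = 6159/(-1/1798) = 6159*(-1798) = -11073882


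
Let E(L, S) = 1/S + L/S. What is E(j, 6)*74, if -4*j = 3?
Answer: 37/12 ≈ 3.0833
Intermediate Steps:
j = -3/4 (j = -1/4*3 = -3/4 ≈ -0.75000)
E(L, S) = 1/S + L/S
E(j, 6)*74 = ((1 - 3/4)/6)*74 = ((1/6)*(1/4))*74 = (1/24)*74 = 37/12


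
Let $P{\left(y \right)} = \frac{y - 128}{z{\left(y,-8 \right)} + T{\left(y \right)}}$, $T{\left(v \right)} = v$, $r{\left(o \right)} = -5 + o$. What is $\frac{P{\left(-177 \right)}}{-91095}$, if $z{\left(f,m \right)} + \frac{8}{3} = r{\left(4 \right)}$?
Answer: $- \frac{61}{3291566} \approx -1.8532 \cdot 10^{-5}$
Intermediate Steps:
$z{\left(f,m \right)} = - \frac{11}{3}$ ($z{\left(f,m \right)} = - \frac{8}{3} + \left(-5 + 4\right) = - \frac{8}{3} - 1 = - \frac{11}{3}$)
$P{\left(y \right)} = \frac{-128 + y}{- \frac{11}{3} + y}$ ($P{\left(y \right)} = \frac{y - 128}{- \frac{11}{3} + y} = \frac{-128 + y}{- \frac{11}{3} + y}$)
$\frac{P{\left(-177 \right)}}{-91095} = \frac{3 \frac{1}{-11 + 3 \left(-177\right)} \left(-128 - 177\right)}{-91095} = 3 \frac{1}{-11 - 531} \left(-305\right) \left(- \frac{1}{91095}\right) = 3 \frac{1}{-542} \left(-305\right) \left(- \frac{1}{91095}\right) = 3 \left(- \frac{1}{542}\right) \left(-305\right) \left(- \frac{1}{91095}\right) = \frac{915}{542} \left(- \frac{1}{91095}\right) = - \frac{61}{3291566}$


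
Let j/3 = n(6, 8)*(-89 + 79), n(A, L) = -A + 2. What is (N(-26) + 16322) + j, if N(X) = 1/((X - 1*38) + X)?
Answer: 1479779/90 ≈ 16442.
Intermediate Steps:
n(A, L) = 2 - A
N(X) = 1/(-38 + 2*X) (N(X) = 1/((X - 38) + X) = 1/((-38 + X) + X) = 1/(-38 + 2*X))
j = 120 (j = 3*((2 - 1*6)*(-89 + 79)) = 3*((2 - 6)*(-10)) = 3*(-4*(-10)) = 3*40 = 120)
(N(-26) + 16322) + j = (1/(2*(-19 - 26)) + 16322) + 120 = ((½)/(-45) + 16322) + 120 = ((½)*(-1/45) + 16322) + 120 = (-1/90 + 16322) + 120 = 1468979/90 + 120 = 1479779/90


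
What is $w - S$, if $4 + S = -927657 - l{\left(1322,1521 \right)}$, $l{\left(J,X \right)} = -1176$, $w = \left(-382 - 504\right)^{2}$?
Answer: $1711481$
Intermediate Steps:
$w = 784996$ ($w = \left(-886\right)^{2} = 784996$)
$S = -926485$ ($S = -4 - 926481 = -926485$)
$w - S = 784996 - -926485 = 784996 + 926485 = 1711481$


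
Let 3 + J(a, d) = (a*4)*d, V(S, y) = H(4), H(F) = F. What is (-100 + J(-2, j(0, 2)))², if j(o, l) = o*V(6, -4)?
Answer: 10609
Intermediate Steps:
V(S, y) = 4
j(o, l) = 4*o (j(o, l) = o*4 = 4*o)
J(a, d) = -3 + 4*a*d (J(a, d) = -3 + (a*4)*d = -3 + (4*a)*d = -3 + 4*a*d)
(-100 + J(-2, j(0, 2)))² = (-100 + (-3 + 4*(-2)*(4*0)))² = (-100 + (-3 + 4*(-2)*0))² = (-100 + (-3 + 0))² = (-100 - 3)² = (-103)² = 10609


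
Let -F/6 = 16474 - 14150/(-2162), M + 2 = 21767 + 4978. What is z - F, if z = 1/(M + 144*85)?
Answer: 4167002569243/42140623 ≈ 98883.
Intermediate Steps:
M = 26743 (M = -2 + (21767 + 4978) = -2 + 26745 = 26743)
F = -106892814/1081 (F = -6*(16474 - 14150/(-2162)) = -6*(16474 - 14150*(-1)/2162) = -6*(16474 - 1*(-7075/1081)) = -6*(16474 + 7075/1081) = -6*17815469/1081 = -106892814/1081 ≈ -98883.)
z = 1/38983 (z = 1/(26743 + 144*85) = 1/(26743 + 12240) = 1/38983 ≈ 2.5652e-5)
z - F = 1/38983 - 1*(-106892814/1081) = 1/38983 + 106892814/1081 = 4167002569243/42140623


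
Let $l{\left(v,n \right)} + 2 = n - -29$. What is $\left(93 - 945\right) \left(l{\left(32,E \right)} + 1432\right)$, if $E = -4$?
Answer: $-1239660$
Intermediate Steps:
$l{\left(v,n \right)} = 27 + n$ ($l{\left(v,n \right)} = -2 + \left(n - -29\right) = -2 + \left(n + 29\right) = -2 + \left(29 + n\right) = 27 + n$)
$\left(93 - 945\right) \left(l{\left(32,E \right)} + 1432\right) = \left(93 - 945\right) \left(\left(27 - 4\right) + 1432\right) = - 852 \left(23 + 1432\right) = \left(-852\right) 1455 = -1239660$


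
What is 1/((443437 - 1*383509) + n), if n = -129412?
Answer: -1/69484 ≈ -1.4392e-5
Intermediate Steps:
1/((443437 - 1*383509) + n) = 1/((443437 - 1*383509) - 129412) = 1/((443437 - 383509) - 129412) = 1/(59928 - 129412) = 1/(-69484) = -1/69484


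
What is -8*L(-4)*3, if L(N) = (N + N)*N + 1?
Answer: -792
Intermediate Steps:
L(N) = 1 + 2*N**2 (L(N) = (2*N)*N + 1 = 2*N**2 + 1 = 1 + 2*N**2)
-8*L(-4)*3 = -8*(1 + 2*(-4)**2)*3 = -8*(1 + 2*16)*3 = -8*(1 + 32)*3 = -8*33*3 = -264*3 = -792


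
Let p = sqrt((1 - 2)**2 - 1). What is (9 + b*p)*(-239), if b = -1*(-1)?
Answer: -2151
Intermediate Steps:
b = 1
p = 0 (p = sqrt((-1)**2 - 1) = sqrt(1 - 1) = sqrt(0) = 0)
(9 + b*p)*(-239) = (9 + 1*0)*(-239) = (9 + 0)*(-239) = 9*(-239) = -2151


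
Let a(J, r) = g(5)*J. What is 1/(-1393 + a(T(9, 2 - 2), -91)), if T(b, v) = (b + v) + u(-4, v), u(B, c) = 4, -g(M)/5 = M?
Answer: -1/1718 ≈ -0.00058207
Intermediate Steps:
g(M) = -5*M
T(b, v) = 4 + b + v (T(b, v) = (b + v) + 4 = 4 + b + v)
a(J, r) = -25*J (a(J, r) = (-5*5)*J = -25*J)
1/(-1393 + a(T(9, 2 - 2), -91)) = 1/(-1393 - 25*(4 + 9 + (2 - 2))) = 1/(-1393 - 25*(4 + 9 + 0)) = 1/(-1393 - 25*13) = 1/(-1393 - 325) = 1/(-1718) = -1/1718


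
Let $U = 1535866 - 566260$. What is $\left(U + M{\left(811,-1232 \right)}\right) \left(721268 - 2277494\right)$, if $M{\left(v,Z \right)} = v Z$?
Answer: $45980253396$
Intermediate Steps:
$U = 969606$ ($U = 1535866 - 566260 = 969606$)
$M{\left(v,Z \right)} = Z v$
$\left(U + M{\left(811,-1232 \right)}\right) \left(721268 - 2277494\right) = \left(969606 - 999152\right) \left(721268 - 2277494\right) = \left(969606 - 999152\right) \left(-1556226\right) = \left(-29546\right) \left(-1556226\right) = 45980253396$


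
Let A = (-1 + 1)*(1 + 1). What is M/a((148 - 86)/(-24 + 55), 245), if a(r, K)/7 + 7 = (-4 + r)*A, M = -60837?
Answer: 8691/7 ≈ 1241.6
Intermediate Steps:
A = 0 (A = 0*2 = 0)
a(r, K) = -49 (a(r, K) = -49 + 7*((-4 + r)*0) = -49 + 7*0 = -49 + 0 = -49)
M/a((148 - 86)/(-24 + 55), 245) = -60837/(-49) = -60837*(-1/49) = 8691/7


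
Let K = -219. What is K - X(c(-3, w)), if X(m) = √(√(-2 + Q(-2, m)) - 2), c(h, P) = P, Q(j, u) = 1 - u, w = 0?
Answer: -219 - √(-2 + I) ≈ -219.34 - 1.4553*I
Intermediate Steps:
X(m) = √(-2 + √(-1 - m)) (X(m) = √(√(-2 + (1 - m)) - 2) = √(√(-1 - m) - 2) = √(-2 + √(-1 - m)))
K - X(c(-3, w)) = -219 - √(-2 + √(-1 - 1*0)) = -219 - √(-2 + √(-1 + 0)) = -219 - √(-2 + √(-1)) = -219 - √(-2 + I)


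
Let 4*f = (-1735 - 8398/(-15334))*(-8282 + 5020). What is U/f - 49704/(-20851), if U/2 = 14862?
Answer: 10662150054860/4433722506913 ≈ 2.4048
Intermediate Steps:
U = 29724 (U = 2*14862 = 29724)
f = 637915089/451 (f = ((-1735 - 8398/(-15334))*(-8282 + 5020))/4 = ((-1735 - 8398*(-1/15334))*(-3262))/4 = ((-1735 + 247/451)*(-3262))/4 = (-782238/451*(-3262))/4 = (1/4)*(2551660356/451) = 637915089/451 ≈ 1.4144e+6)
U/f - 49704/(-20851) = 29724/(637915089/451) - 49704/(-20851) = 29724*(451/637915089) - 49704*(-1/20851) = 4468508/212638363 + 49704/20851 = 10662150054860/4433722506913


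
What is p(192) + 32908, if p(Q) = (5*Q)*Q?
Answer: 217228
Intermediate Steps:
p(Q) = 5*Q²
p(192) + 32908 = 5*192² + 32908 = 5*36864 + 32908 = 184320 + 32908 = 217228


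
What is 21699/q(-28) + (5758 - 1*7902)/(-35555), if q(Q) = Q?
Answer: -771447913/995540 ≈ -774.90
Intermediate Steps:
21699/q(-28) + (5758 - 1*7902)/(-35555) = 21699/(-28) + (5758 - 1*7902)/(-35555) = 21699*(-1/28) + (5758 - 7902)*(-1/35555) = -21699/28 - 2144*(-1/35555) = -21699/28 + 2144/35555 = -771447913/995540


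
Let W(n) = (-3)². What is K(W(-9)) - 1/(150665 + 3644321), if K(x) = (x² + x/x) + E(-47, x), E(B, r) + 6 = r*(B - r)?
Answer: -1624254009/3794986 ≈ -428.00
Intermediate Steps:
E(B, r) = -6 + r*(B - r)
W(n) = 9
K(x) = -5 - 47*x (K(x) = (x² + x/x) + (-6 - x² - 47*x) = (x² + 1) + (-6 - x² - 47*x) = (1 + x²) + (-6 - x² - 47*x) = -5 - 47*x)
K(W(-9)) - 1/(150665 + 3644321) = (-5 - 47*9) - 1/(150665 + 3644321) = (-5 - 423) - 1/3794986 = -428 - 1*1/3794986 = -428 - 1/3794986 = -1624254009/3794986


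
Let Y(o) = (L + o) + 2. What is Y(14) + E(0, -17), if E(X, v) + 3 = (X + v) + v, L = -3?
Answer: -24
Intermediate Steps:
E(X, v) = -3 + X + 2*v (E(X, v) = -3 + ((X + v) + v) = -3 + (X + 2*v) = -3 + X + 2*v)
Y(o) = -1 + o (Y(o) = (-3 + o) + 2 = -1 + o)
Y(14) + E(0, -17) = (-1 + 14) + (-3 + 0 + 2*(-17)) = 13 + (-3 + 0 - 34) = 13 - 37 = -24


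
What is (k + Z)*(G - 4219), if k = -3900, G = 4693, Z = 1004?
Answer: -1372704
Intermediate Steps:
(k + Z)*(G - 4219) = (-3900 + 1004)*(4693 - 4219) = -2896*474 = -1372704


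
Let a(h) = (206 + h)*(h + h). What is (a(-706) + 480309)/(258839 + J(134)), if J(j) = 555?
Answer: 1186309/259394 ≈ 4.5734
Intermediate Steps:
a(h) = 2*h*(206 + h) (a(h) = (206 + h)*(2*h) = 2*h*(206 + h))
(a(-706) + 480309)/(258839 + J(134)) = (2*(-706)*(206 - 706) + 480309)/(258839 + 555) = (2*(-706)*(-500) + 480309)/259394 = (706000 + 480309)*(1/259394) = 1186309*(1/259394) = 1186309/259394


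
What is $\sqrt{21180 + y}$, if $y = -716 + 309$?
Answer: $\sqrt{20773} \approx 144.13$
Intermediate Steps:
$y = -407$
$\sqrt{21180 + y} = \sqrt{21180 - 407} = \sqrt{20773}$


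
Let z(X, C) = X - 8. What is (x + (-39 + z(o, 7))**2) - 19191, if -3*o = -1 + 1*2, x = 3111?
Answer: -124556/9 ≈ -13840.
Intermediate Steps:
o = -1/3 (o = -(-1 + 1*2)/3 = -(-1 + 2)/3 = -1/3*1 = -1/3 ≈ -0.33333)
z(X, C) = -8 + X
(x + (-39 + z(o, 7))**2) - 19191 = (3111 + (-39 + (-8 - 1/3))**2) - 19191 = (3111 + (-39 - 25/3)**2) - 19191 = (3111 + (-142/3)**2) - 19191 = (3111 + 20164/9) - 19191 = 48163/9 - 19191 = -124556/9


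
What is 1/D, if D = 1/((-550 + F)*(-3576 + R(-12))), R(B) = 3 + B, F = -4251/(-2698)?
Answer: 5304541665/2698 ≈ 1.9661e+6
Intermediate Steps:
F = 4251/2698 (F = -4251*(-1/2698) = 4251/2698 ≈ 1.5756)
D = 2698/5304541665 (D = 1/((-550 + 4251/2698)*(-3576 + (3 - 12))) = 1/(-1479649*(-3576 - 9)/2698) = 1/(-1479649/2698*(-3585)) = 1/(5304541665/2698) = 2698/5304541665 ≈ 5.0862e-7)
1/D = 1/(2698/5304541665) = 5304541665/2698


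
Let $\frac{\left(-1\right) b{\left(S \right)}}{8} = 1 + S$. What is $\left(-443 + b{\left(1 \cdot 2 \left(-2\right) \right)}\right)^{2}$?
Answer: $175561$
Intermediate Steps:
$b{\left(S \right)} = -8 - 8 S$ ($b{\left(S \right)} = - 8 \left(1 + S\right) = -8 - 8 S$)
$\left(-443 + b{\left(1 \cdot 2 \left(-2\right) \right)}\right)^{2} = \left(-443 - \left(8 + 8 \cdot 1 \cdot 2 \left(-2\right)\right)\right)^{2} = \left(-443 - \left(8 + 8 \cdot 2 \left(-2\right)\right)\right)^{2} = \left(-443 - -24\right)^{2} = \left(-443 + \left(-8 + 32\right)\right)^{2} = \left(-443 + 24\right)^{2} = \left(-419\right)^{2} = 175561$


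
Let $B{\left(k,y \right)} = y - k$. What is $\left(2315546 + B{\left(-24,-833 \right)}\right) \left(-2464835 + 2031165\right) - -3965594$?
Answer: $-1003828029196$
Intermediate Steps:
$\left(2315546 + B{\left(-24,-833 \right)}\right) \left(-2464835 + 2031165\right) - -3965594 = \left(2315546 - 809\right) \left(-2464835 + 2031165\right) - -3965594 = \left(2315546 + \left(-833 + 24\right)\right) \left(-433670\right) + 3965594 = \left(2315546 - 809\right) \left(-433670\right) + 3965594 = 2314737 \left(-433670\right) + 3965594 = -1003831994790 + 3965594 = -1003828029196$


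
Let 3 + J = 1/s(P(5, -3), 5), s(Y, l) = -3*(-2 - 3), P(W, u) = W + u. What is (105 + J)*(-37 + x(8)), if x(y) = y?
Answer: -44399/15 ≈ -2959.9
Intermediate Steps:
s(Y, l) = 15 (s(Y, l) = -3*(-5) = 15)
J = -44/15 (J = -3 + 1/15 = -44/15 ≈ -2.9333)
(105 + J)*(-37 + x(8)) = (105 - 44/15)*(-37 + 8) = (1531/15)*(-29) = -44399/15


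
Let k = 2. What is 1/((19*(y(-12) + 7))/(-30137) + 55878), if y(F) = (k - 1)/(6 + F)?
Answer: 180822/10103970937 ≈ 1.7896e-5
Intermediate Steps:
y(F) = 1/(6 + F) (y(F) = (2 - 1)/(6 + F) = 1/(6 + F))
1/((19*(y(-12) + 7))/(-30137) + 55878) = 1/((19*(1/(6 - 12) + 7))/(-30137) + 55878) = 1/((19*(1/(-6) + 7))*(-1/30137) + 55878) = 1/((19*(-⅙ + 7))*(-1/30137) + 55878) = 1/((19*(41/6))*(-1/30137) + 55878) = 1/((779/6)*(-1/30137) + 55878) = 1/(-779/180822 + 55878) = 1/(10103970937/180822) = 180822/10103970937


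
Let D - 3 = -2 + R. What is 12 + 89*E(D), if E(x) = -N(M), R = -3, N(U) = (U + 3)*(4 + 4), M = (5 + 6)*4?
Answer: -33452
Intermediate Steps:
M = 44 (M = 11*4 = 44)
N(U) = 24 + 8*U (N(U) = (3 + U)*8 = 24 + 8*U)
D = -2 (D = 3 + (-2 - 3) = 3 - 5 = -2)
E(x) = -376 (E(x) = -(24 + 8*44) = -(24 + 352) = -1*376 = -376)
12 + 89*E(D) = 12 + 89*(-376) = 12 - 33464 = -33452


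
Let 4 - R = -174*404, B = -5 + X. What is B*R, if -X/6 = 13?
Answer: -5834900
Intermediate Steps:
X = -78 (X = -6*13 = -78)
B = -83 (B = -5 - 78 = -83)
R = 70300 (R = 4 - (-174)*404 = 4 - 1*(-70296) = 4 + 70296 = 70300)
B*R = -83*70300 = -5834900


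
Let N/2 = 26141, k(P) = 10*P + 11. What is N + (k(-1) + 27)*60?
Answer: 53962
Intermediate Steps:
k(P) = 11 + 10*P
N = 52282 (N = 2*26141 = 52282)
N + (k(-1) + 27)*60 = 52282 + ((11 + 10*(-1)) + 27)*60 = 52282 + ((11 - 10) + 27)*60 = 52282 + (1 + 27)*60 = 52282 + 28*60 = 52282 + 1680 = 53962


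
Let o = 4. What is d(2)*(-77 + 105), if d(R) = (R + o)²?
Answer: 1008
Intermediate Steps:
d(R) = (4 + R)² (d(R) = (R + 4)² = (4 + R)²)
d(2)*(-77 + 105) = (4 + 2)²*(-77 + 105) = 6²*28 = 36*28 = 1008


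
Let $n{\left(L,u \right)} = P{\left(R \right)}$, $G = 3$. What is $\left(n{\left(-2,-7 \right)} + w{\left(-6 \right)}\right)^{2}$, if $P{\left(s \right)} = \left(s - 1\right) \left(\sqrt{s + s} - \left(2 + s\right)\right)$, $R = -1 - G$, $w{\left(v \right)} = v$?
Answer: $56 + 320 i \sqrt{2} \approx 56.0 + 452.55 i$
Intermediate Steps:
$R = -4$ ($R = -1 - 3 = -4$)
$P{\left(s \right)} = \left(-1 + s\right) \left(-2 - s + \sqrt{2} \sqrt{s}\right)$ ($P{\left(s \right)} = \left(-1 + s\right) \left(\sqrt{2 s} - \left(2 + s\right)\right) = \left(-1 + s\right) \left(\sqrt{2} \sqrt{s} - \left(2 + s\right)\right) = \left(-1 + s\right) \left(-2 - s + \sqrt{2} \sqrt{s}\right)$)
$n{\left(L,u \right)} = -10 - 10 i \sqrt{2}$ ($n{\left(L,u \right)} = 2 - -4 - \left(-4\right)^{2} + \sqrt{2} \left(-4\right)^{\frac{3}{2}} - \sqrt{2} \sqrt{-4} = 2 + 4 - 16 + \sqrt{2} \left(- 8 i\right) - \sqrt{2} \cdot 2 i = 2 + 4 - 16 - 8 i \sqrt{2} - 2 i \sqrt{2} = -10 - 10 i \sqrt{2}$)
$\left(n{\left(-2,-7 \right)} + w{\left(-6 \right)}\right)^{2} = \left(\left(-10 - 10 i \sqrt{2}\right) - 6\right)^{2} = \left(-16 - 10 i \sqrt{2}\right)^{2}$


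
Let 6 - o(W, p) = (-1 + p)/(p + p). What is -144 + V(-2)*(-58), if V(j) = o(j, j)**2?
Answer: -13941/8 ≈ -1742.6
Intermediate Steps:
o(W, p) = 6 - (-1 + p)/(2*p) (o(W, p) = 6 - (-1 + p)/(p + p) = 6 - (-1 + p)/(2*p))
V(j) = (1 + 11*j)**2/(4*j**2) (V(j) = ((1 + 11*j)/(2*j))**2 = (1 + 11*j)**2/(4*j**2))
-144 + V(-2)*(-58) = -144 + ((1/4)*(1 + 11*(-2))**2/(-2)**2)*(-58) = -144 + ((1/4)*(1/4)*(1 - 22)**2)*(-58) = -144 + ((1/4)*(1/4)*(-21)**2)*(-58) = -144 + ((1/4)*(1/4)*441)*(-58) = -144 + (441/16)*(-58) = -144 - 12789/8 = -13941/8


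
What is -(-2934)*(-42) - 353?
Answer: -123581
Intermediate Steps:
-(-2934)*(-42) - 353 = -489*252 - 353 = -123228 - 353 = -123581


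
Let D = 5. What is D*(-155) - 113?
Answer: -888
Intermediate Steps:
D*(-155) - 113 = 5*(-155) - 113 = -775 - 113 = -888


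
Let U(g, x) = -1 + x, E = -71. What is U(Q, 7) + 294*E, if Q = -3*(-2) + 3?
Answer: -20868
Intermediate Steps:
Q = 9 (Q = 6 + 3 = 9)
U(Q, 7) + 294*E = (-1 + 7) + 294*(-71) = 6 - 20874 = -20868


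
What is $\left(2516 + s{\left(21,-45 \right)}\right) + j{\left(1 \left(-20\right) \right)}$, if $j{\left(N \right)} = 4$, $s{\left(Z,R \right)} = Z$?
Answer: $2541$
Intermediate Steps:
$\left(2516 + s{\left(21,-45 \right)}\right) + j{\left(1 \left(-20\right) \right)} = \left(2516 + 21\right) + 4 = 2537 + 4 = 2541$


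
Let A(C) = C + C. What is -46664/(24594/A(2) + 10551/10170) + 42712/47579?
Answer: -1659038381564/247969044407 ≈ -6.6905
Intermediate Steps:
A(C) = 2*C
-46664/(24594/A(2) + 10551/10170) + 42712/47579 = -46664/(24594/((2*2)) + 10551/10170) + 42712/47579 = -46664/(24594/4 + 10551*(1/10170)) + 42712*(1/47579) = -46664/(24594*(¼) + 3517/3390) + 42712/47579 = -46664/(12297/2 + 3517/3390) + 42712/47579 = -46664/10423466/1695 + 42712/47579 = -46664*1695/10423466 + 42712/47579 = -39547740/5211733 + 42712/47579 = -1659038381564/247969044407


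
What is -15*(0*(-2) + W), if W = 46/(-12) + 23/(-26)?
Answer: 920/13 ≈ 70.769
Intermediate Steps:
W = -184/39 (W = 46*(-1/12) + 23*(-1/26) = -23/6 - 23/26 = -184/39 ≈ -4.7179)
-15*(0*(-2) + W) = -15*(0*(-2) - 184/39) = -15*(0 - 184/39) = -15*(-184/39) = 920/13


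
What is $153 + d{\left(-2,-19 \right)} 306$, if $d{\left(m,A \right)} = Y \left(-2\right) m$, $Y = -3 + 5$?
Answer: $2601$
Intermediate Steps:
$Y = 2$
$d{\left(m,A \right)} = - 4 m$ ($d{\left(m,A \right)} = 2 \left(-2\right) m = - 4 m$)
$153 + d{\left(-2,-19 \right)} 306 = 153 + \left(-4\right) \left(-2\right) 306 = 153 + 8 \cdot 306 = 153 + 2448 = 2601$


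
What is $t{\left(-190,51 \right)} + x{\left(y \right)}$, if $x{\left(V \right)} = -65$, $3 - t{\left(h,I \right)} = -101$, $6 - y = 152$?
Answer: $39$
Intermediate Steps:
$y = -146$ ($y = 6 - 152 = -146$)
$t{\left(h,I \right)} = 104$ ($t{\left(h,I \right)} = 3 - -101 = 3 + 101 = 104$)
$t{\left(-190,51 \right)} + x{\left(y \right)} = 104 - 65 = 39$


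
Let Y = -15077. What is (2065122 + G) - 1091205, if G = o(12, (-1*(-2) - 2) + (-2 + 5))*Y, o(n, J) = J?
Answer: 928686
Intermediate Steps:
G = -45231 (G = ((-1*(-2) - 2) + (-2 + 5))*(-15077) = ((2 - 2) + 3)*(-15077) = (0 + 3)*(-15077) = 3*(-15077) = -45231)
(2065122 + G) - 1091205 = (2065122 - 45231) - 1091205 = 2019891 - 1091205 = 928686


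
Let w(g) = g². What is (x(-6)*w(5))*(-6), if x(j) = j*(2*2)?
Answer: 3600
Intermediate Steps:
x(j) = 4*j (x(j) = j*4 = 4*j)
(x(-6)*w(5))*(-6) = ((4*(-6))*5²)*(-6) = -24*25*(-6) = -600*(-6) = 3600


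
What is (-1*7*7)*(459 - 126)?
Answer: -16317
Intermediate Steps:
(-1*7*7)*(459 - 126) = -7*7*333 = -49*333 = -16317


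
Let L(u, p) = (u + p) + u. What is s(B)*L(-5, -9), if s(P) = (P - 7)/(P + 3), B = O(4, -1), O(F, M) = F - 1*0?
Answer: 57/7 ≈ 8.1429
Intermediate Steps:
O(F, M) = F (O(F, M) = F + 0 = F)
L(u, p) = p + 2*u (L(u, p) = (p + u) + u = p + 2*u)
B = 4
s(P) = (-7 + P)/(3 + P)
s(B)*L(-5, -9) = ((-7 + 4)/(3 + 4))*(-9 + 2*(-5)) = (-3/7)*(-9 - 10) = ((1/7)*(-3))*(-19) = -3/7*(-19) = 57/7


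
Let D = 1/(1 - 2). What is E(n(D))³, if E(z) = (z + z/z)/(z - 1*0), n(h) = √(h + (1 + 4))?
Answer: 27/8 ≈ 3.3750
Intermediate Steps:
D = -1 (D = 1/(-1) = -1)
n(h) = √(5 + h) (n(h) = √(h + 5) = √(5 + h))
E(z) = (1 + z)/z (E(z) = (z + 1)/(z + 0) = (1 + z)/z)
E(n(D))³ = ((1 + √(5 - 1))/(√(5 - 1)))³ = ((1 + √4)/(√4))³ = ((1 + 2)/2)³ = ((½)*3)³ = (3/2)³ = 27/8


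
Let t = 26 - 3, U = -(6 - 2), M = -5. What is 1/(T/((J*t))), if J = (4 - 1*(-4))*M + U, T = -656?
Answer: 253/164 ≈ 1.5427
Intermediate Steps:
U = -4 (U = -1*4 = -4)
t = 23
J = -44 (J = (4 - 1*(-4))*(-5) - 4 = (4 + 4)*(-5) - 4 = 8*(-5) - 4 = -40 - 4 = -44)
1/(T/((J*t))) = 1/(-656/((-44*23))) = 1/(-656/(-1012)) = 1/(-656*(-1/1012)) = 1/(164/253) = 253/164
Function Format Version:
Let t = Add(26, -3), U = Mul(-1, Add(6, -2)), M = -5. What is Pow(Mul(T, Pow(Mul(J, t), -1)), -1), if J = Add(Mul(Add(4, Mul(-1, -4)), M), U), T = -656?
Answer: Rational(253, 164) ≈ 1.5427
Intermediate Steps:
U = -4 (U = Mul(-1, 4) = -4)
t = 23
J = -44 (J = Add(Mul(Add(4, Mul(-1, -4)), -5), -4) = Add(Mul(Add(4, 4), -5), -4) = Add(Mul(8, -5), -4) = Add(-40, -4) = -44)
Pow(Mul(T, Pow(Mul(J, t), -1)), -1) = Pow(Mul(-656, Pow(Mul(-44, 23), -1)), -1) = Pow(Mul(-656, Pow(-1012, -1)), -1) = Pow(Mul(-656, Rational(-1, 1012)), -1) = Pow(Rational(164, 253), -1) = Rational(253, 164)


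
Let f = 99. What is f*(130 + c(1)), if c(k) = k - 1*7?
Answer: 12276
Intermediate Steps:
c(k) = -7 + k (c(k) = k - 7 = -7 + k)
f*(130 + c(1)) = 99*(130 + (-7 + 1)) = 99*(130 - 6) = 99*124 = 12276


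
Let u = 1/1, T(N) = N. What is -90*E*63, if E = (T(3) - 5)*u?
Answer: 11340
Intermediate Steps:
u = 1
E = -2 (E = (3 - 5)*1 = -2*1 = -2)
-90*E*63 = -90*(-2)*63 = 180*63 = 11340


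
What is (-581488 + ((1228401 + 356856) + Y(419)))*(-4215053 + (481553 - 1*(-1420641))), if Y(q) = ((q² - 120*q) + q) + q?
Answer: -2613271629792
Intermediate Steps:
Y(q) = q² - 118*q (Y(q) = (q² - 119*q) + q = q² - 118*q)
(-581488 + ((1228401 + 356856) + Y(419)))*(-4215053 + (481553 - 1*(-1420641))) = (-581488 + ((1228401 + 356856) + 419*(-118 + 419)))*(-4215053 + (481553 - 1*(-1420641))) = (-581488 + (1585257 + 419*301))*(-4215053 + (481553 + 1420641)) = (-581488 + (1585257 + 126119))*(-4215053 + 1902194) = (-581488 + 1711376)*(-2312859) = 1129888*(-2312859) = -2613271629792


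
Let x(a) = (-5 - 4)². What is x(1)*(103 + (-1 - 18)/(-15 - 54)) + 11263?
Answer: 451451/23 ≈ 19628.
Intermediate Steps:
x(a) = 81 (x(a) = (-9)² = 81)
x(1)*(103 + (-1 - 18)/(-15 - 54)) + 11263 = 81*(103 + (-1 - 18)/(-15 - 54)) + 11263 = 81*(103 - 19/(-69)) + 11263 = 81*(103 - 19*(-1/69)) + 11263 = 81*(103 + 19/69) + 11263 = 81*(7126/69) + 11263 = 192402/23 + 11263 = 451451/23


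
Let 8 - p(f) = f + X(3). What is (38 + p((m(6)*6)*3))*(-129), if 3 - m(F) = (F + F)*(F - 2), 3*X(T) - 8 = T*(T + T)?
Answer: -109306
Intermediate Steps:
X(T) = 8/3 + 2*T**2/3 (X(T) = 8/3 + (T*(T + T))/3 = 8/3 + (T*(2*T))/3 = 8/3 + (2*T**2)/3 = 8/3 + 2*T**2/3)
m(F) = 3 - 2*F*(-2 + F) (m(F) = 3 - (F + F)*(F - 2) = 3 - 2*F*(-2 + F))
p(f) = -2/3 - f (p(f) = 8 - (f + (8/3 + (2/3)*3**2)) = 8 - (f + (8/3 + (2/3)*9)) = 8 - (f + (8/3 + 6)) = 8 - (f + 26/3) = 8 - (26/3 + f) = 8 + (-26/3 - f) = -2/3 - f)
(38 + p((m(6)*6)*3))*(-129) = (38 + (-2/3 - (3 - 2*6**2 + 4*6)*6*3))*(-129) = (38 + (-2/3 - (3 - 2*36 + 24)*6*3))*(-129) = (38 + (-2/3 - (3 - 72 + 24)*6*3))*(-129) = (38 + (-2/3 - (-45*6)*3))*(-129) = (38 + (-2/3 - (-270)*3))*(-129) = (38 + (-2/3 - 1*(-810)))*(-129) = (38 + (-2/3 + 810))*(-129) = (38 + 2428/3)*(-129) = (2542/3)*(-129) = -109306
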